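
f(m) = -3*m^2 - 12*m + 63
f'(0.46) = -14.76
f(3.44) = -13.78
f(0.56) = 55.34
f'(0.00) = -12.00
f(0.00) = 63.00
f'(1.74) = -22.44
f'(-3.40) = 8.40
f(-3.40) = 69.12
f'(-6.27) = 25.62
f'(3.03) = -30.18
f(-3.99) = 63.12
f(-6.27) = 20.30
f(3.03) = -0.90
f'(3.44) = -32.64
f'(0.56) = -15.36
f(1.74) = 33.04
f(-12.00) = -225.00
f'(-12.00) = 60.00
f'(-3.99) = 11.94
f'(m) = -6*m - 12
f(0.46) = 56.85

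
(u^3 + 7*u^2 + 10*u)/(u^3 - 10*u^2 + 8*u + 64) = u*(u + 5)/(u^2 - 12*u + 32)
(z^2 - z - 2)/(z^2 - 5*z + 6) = (z + 1)/(z - 3)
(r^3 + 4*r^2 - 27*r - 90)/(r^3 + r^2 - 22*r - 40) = (r^2 + 9*r + 18)/(r^2 + 6*r + 8)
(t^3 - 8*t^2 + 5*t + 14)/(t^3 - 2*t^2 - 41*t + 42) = (t^2 - t - 2)/(t^2 + 5*t - 6)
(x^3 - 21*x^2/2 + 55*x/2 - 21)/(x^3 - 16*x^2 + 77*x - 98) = (x - 3/2)/(x - 7)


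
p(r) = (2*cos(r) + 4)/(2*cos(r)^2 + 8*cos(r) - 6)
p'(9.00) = 0.10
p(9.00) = -0.19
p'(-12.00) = 6.85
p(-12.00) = 2.62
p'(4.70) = -1.18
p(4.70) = -0.65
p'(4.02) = -0.26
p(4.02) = -0.26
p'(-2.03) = -0.40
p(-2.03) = -0.34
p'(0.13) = 0.54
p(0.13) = 1.53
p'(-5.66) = 10.56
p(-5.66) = 3.10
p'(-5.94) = 1.93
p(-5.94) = 1.78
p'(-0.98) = -52.76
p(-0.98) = -5.54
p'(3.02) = 0.03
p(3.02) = -0.17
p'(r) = (4*sin(r)*cos(r) + 8*sin(r))*(2*cos(r) + 4)/(2*cos(r)^2 + 8*cos(r) - 6)^2 - 2*sin(r)/(2*cos(r)^2 + 8*cos(r) - 6)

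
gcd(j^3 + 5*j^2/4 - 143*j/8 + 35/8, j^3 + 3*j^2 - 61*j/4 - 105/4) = j^2 + 3*j/2 - 35/2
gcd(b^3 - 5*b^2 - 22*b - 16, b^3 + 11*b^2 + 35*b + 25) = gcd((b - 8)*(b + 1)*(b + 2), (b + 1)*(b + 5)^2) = b + 1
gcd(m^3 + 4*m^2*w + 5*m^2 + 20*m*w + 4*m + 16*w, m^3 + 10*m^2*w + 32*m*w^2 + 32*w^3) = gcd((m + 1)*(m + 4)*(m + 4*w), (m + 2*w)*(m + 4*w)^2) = m + 4*w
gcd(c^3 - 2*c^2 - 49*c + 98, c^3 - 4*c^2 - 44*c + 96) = c - 2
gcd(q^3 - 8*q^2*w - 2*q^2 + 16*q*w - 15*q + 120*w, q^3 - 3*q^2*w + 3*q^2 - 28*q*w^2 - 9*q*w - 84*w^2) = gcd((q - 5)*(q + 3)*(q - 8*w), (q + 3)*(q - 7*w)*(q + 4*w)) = q + 3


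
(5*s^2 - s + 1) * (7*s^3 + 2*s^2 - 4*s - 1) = 35*s^5 + 3*s^4 - 15*s^3 + s^2 - 3*s - 1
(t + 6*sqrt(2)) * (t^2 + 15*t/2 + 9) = t^3 + 15*t^2/2 + 6*sqrt(2)*t^2 + 9*t + 45*sqrt(2)*t + 54*sqrt(2)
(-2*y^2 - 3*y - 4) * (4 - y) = 2*y^3 - 5*y^2 - 8*y - 16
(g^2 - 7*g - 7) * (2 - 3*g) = -3*g^3 + 23*g^2 + 7*g - 14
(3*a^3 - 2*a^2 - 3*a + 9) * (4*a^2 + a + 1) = 12*a^5 - 5*a^4 - 11*a^3 + 31*a^2 + 6*a + 9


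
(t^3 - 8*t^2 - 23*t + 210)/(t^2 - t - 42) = (t^2 - t - 30)/(t + 6)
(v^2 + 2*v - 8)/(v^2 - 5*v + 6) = (v + 4)/(v - 3)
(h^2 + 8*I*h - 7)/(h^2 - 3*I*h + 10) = (h^2 + 8*I*h - 7)/(h^2 - 3*I*h + 10)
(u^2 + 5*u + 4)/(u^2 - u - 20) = (u + 1)/(u - 5)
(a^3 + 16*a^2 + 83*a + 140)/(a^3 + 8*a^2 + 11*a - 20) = (a + 7)/(a - 1)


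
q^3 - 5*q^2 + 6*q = q*(q - 3)*(q - 2)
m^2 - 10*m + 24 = (m - 6)*(m - 4)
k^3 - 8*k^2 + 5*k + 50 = (k - 5)^2*(k + 2)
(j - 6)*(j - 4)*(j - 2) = j^3 - 12*j^2 + 44*j - 48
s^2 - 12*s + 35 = (s - 7)*(s - 5)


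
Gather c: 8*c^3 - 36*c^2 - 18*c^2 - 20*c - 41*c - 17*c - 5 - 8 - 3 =8*c^3 - 54*c^2 - 78*c - 16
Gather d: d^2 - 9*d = d^2 - 9*d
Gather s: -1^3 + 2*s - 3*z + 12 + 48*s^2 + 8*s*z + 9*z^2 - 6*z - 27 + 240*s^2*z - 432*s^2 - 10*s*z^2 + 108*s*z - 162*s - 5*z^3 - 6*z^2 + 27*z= s^2*(240*z - 384) + s*(-10*z^2 + 116*z - 160) - 5*z^3 + 3*z^2 + 18*z - 16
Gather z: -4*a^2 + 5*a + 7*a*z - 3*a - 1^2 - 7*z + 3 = -4*a^2 + 2*a + z*(7*a - 7) + 2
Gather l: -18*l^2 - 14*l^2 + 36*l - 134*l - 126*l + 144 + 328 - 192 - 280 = -32*l^2 - 224*l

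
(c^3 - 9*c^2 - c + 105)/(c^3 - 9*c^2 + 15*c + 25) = (c^2 - 4*c - 21)/(c^2 - 4*c - 5)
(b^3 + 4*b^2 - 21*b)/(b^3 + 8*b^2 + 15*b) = (b^2 + 4*b - 21)/(b^2 + 8*b + 15)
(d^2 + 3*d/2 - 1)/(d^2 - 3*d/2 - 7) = (2*d - 1)/(2*d - 7)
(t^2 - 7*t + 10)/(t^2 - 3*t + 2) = (t - 5)/(t - 1)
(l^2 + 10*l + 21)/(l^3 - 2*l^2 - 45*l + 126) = (l + 3)/(l^2 - 9*l + 18)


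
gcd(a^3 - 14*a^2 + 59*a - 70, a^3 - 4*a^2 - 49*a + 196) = a - 7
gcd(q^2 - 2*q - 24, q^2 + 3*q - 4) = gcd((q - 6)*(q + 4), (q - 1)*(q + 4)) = q + 4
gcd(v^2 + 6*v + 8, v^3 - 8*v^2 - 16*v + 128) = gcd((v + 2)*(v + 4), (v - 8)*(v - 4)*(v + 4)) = v + 4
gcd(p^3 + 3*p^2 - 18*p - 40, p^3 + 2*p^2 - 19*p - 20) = p^2 + p - 20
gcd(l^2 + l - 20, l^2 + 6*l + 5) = l + 5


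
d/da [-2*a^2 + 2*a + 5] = 2 - 4*a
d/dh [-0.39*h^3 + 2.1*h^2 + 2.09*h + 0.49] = -1.17*h^2 + 4.2*h + 2.09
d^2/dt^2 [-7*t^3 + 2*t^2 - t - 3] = 4 - 42*t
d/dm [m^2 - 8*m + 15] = 2*m - 8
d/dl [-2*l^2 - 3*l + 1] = -4*l - 3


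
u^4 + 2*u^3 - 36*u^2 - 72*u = u*(u - 6)*(u + 2)*(u + 6)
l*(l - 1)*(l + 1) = l^3 - l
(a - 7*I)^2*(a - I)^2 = a^4 - 16*I*a^3 - 78*a^2 + 112*I*a + 49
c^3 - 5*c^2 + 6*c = c*(c - 3)*(c - 2)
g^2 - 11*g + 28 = (g - 7)*(g - 4)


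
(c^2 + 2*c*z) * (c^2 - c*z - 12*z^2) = c^4 + c^3*z - 14*c^2*z^2 - 24*c*z^3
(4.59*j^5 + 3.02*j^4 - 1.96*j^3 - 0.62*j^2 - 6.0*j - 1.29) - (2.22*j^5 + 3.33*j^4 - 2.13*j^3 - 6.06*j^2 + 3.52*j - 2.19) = 2.37*j^5 - 0.31*j^4 + 0.17*j^3 + 5.44*j^2 - 9.52*j + 0.9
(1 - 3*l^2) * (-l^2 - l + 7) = 3*l^4 + 3*l^3 - 22*l^2 - l + 7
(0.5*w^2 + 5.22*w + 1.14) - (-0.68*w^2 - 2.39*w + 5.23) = 1.18*w^2 + 7.61*w - 4.09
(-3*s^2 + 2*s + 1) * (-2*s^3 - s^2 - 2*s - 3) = 6*s^5 - s^4 + 2*s^3 + 4*s^2 - 8*s - 3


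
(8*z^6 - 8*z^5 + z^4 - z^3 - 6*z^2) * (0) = 0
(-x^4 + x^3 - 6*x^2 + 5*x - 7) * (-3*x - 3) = 3*x^5 + 15*x^3 + 3*x^2 + 6*x + 21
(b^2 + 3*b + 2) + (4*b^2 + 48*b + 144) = 5*b^2 + 51*b + 146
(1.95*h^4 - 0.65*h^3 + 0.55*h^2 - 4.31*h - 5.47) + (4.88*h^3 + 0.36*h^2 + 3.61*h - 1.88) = 1.95*h^4 + 4.23*h^3 + 0.91*h^2 - 0.7*h - 7.35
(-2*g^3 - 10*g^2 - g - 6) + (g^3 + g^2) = -g^3 - 9*g^2 - g - 6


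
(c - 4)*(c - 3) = c^2 - 7*c + 12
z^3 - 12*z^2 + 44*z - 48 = (z - 6)*(z - 4)*(z - 2)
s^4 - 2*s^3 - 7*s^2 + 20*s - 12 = (s - 2)^2*(s - 1)*(s + 3)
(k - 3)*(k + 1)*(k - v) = k^3 - k^2*v - 2*k^2 + 2*k*v - 3*k + 3*v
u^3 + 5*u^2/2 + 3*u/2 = u*(u + 1)*(u + 3/2)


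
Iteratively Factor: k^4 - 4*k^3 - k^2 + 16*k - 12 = (k - 2)*(k^3 - 2*k^2 - 5*k + 6) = (k - 2)*(k - 1)*(k^2 - k - 6) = (k - 3)*(k - 2)*(k - 1)*(k + 2)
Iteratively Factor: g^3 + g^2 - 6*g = (g + 3)*(g^2 - 2*g) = (g - 2)*(g + 3)*(g)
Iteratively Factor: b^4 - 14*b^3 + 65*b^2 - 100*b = (b)*(b^3 - 14*b^2 + 65*b - 100) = b*(b - 5)*(b^2 - 9*b + 20) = b*(b - 5)^2*(b - 4)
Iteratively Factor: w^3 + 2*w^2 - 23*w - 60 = (w + 3)*(w^2 - w - 20) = (w + 3)*(w + 4)*(w - 5)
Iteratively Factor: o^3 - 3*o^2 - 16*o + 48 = (o - 3)*(o^2 - 16) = (o - 4)*(o - 3)*(o + 4)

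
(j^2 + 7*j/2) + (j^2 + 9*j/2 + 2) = 2*j^2 + 8*j + 2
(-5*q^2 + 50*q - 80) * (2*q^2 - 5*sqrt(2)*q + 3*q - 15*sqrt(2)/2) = -10*q^4 + 25*sqrt(2)*q^3 + 85*q^3 - 425*sqrt(2)*q^2/2 - 10*q^2 - 240*q + 25*sqrt(2)*q + 600*sqrt(2)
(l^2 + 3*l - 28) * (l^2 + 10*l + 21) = l^4 + 13*l^3 + 23*l^2 - 217*l - 588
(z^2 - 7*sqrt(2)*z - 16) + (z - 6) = z^2 - 7*sqrt(2)*z + z - 22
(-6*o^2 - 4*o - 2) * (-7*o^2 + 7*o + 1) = 42*o^4 - 14*o^3 - 20*o^2 - 18*o - 2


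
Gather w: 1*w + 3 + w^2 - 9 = w^2 + w - 6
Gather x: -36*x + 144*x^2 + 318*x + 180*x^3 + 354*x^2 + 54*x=180*x^3 + 498*x^2 + 336*x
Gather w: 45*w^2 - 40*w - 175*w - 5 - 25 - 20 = 45*w^2 - 215*w - 50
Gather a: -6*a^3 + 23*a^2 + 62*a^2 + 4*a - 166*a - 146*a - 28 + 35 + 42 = -6*a^3 + 85*a^2 - 308*a + 49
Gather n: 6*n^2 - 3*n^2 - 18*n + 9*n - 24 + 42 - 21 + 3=3*n^2 - 9*n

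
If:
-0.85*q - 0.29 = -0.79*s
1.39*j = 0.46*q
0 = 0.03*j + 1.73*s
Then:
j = -0.11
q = -0.34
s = 0.00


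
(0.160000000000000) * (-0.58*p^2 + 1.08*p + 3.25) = -0.0928*p^2 + 0.1728*p + 0.52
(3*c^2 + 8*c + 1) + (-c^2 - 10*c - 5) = 2*c^2 - 2*c - 4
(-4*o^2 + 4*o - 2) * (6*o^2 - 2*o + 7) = -24*o^4 + 32*o^3 - 48*o^2 + 32*o - 14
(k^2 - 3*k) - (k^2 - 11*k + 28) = 8*k - 28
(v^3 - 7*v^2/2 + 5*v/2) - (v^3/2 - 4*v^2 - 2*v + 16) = v^3/2 + v^2/2 + 9*v/2 - 16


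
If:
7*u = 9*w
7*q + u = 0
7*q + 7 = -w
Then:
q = -9/2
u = 63/2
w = 49/2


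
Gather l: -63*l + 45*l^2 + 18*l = 45*l^2 - 45*l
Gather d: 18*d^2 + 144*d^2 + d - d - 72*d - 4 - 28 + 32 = 162*d^2 - 72*d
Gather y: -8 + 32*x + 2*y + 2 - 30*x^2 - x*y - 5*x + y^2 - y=-30*x^2 + 27*x + y^2 + y*(1 - x) - 6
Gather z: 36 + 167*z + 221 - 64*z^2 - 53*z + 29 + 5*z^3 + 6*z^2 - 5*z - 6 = 5*z^3 - 58*z^2 + 109*z + 280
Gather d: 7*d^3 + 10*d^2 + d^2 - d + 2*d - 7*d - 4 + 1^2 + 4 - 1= 7*d^3 + 11*d^2 - 6*d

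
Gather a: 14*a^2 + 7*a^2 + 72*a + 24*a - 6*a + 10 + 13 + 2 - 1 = 21*a^2 + 90*a + 24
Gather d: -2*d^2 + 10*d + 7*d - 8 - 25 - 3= -2*d^2 + 17*d - 36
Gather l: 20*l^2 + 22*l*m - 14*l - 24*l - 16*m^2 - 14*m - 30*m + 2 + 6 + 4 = 20*l^2 + l*(22*m - 38) - 16*m^2 - 44*m + 12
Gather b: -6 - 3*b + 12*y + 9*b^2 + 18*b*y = 9*b^2 + b*(18*y - 3) + 12*y - 6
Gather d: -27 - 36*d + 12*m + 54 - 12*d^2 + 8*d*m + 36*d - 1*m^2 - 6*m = -12*d^2 + 8*d*m - m^2 + 6*m + 27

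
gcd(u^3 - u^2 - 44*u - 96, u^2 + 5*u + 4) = u + 4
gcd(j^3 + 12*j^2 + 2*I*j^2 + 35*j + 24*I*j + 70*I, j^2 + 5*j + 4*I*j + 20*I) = j + 5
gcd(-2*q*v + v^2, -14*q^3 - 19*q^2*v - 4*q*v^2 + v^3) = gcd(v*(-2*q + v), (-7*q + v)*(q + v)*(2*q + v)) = 1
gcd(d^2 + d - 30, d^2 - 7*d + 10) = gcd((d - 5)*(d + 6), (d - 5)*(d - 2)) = d - 5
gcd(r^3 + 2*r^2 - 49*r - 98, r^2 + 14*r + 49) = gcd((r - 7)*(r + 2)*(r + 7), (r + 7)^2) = r + 7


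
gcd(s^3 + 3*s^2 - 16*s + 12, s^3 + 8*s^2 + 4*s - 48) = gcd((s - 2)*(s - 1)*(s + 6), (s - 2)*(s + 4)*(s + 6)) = s^2 + 4*s - 12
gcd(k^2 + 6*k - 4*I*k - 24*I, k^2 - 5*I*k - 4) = k - 4*I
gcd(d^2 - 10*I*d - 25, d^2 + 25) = d - 5*I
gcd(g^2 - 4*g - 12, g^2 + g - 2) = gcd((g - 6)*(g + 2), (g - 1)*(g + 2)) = g + 2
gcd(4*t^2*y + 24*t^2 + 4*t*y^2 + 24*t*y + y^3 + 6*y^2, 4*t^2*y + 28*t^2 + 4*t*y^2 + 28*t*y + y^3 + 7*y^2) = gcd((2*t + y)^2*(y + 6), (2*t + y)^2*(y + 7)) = 4*t^2 + 4*t*y + y^2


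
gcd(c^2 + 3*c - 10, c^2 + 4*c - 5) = c + 5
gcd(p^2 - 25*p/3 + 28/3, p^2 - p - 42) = p - 7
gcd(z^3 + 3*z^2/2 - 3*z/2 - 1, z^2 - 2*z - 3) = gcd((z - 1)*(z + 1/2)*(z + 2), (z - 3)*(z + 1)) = 1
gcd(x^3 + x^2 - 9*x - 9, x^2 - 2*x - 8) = 1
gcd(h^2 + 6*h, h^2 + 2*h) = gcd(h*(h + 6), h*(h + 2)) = h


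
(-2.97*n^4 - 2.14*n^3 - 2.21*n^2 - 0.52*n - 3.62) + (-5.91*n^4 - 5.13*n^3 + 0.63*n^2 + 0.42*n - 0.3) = -8.88*n^4 - 7.27*n^3 - 1.58*n^2 - 0.1*n - 3.92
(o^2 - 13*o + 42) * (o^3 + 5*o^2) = o^5 - 8*o^4 - 23*o^3 + 210*o^2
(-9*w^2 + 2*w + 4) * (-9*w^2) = 81*w^4 - 18*w^3 - 36*w^2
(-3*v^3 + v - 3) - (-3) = -3*v^3 + v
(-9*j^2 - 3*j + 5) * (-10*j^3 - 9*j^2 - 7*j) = 90*j^5 + 111*j^4 + 40*j^3 - 24*j^2 - 35*j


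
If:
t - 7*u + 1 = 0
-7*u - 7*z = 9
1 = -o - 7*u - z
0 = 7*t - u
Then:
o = -33/56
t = 1/48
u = 7/48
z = -481/336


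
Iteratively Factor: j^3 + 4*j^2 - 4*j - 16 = (j + 4)*(j^2 - 4) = (j + 2)*(j + 4)*(j - 2)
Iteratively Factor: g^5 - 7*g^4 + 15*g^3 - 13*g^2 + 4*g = (g)*(g^4 - 7*g^3 + 15*g^2 - 13*g + 4) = g*(g - 1)*(g^3 - 6*g^2 + 9*g - 4) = g*(g - 1)^2*(g^2 - 5*g + 4) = g*(g - 4)*(g - 1)^2*(g - 1)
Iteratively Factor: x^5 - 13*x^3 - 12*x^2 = (x)*(x^4 - 13*x^2 - 12*x) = x^2*(x^3 - 13*x - 12) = x^2*(x + 1)*(x^2 - x - 12) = x^2*(x - 4)*(x + 1)*(x + 3)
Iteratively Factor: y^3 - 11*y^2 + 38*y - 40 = (y - 5)*(y^2 - 6*y + 8) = (y - 5)*(y - 2)*(y - 4)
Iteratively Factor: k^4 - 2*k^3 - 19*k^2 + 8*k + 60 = (k + 3)*(k^3 - 5*k^2 - 4*k + 20) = (k - 2)*(k + 3)*(k^2 - 3*k - 10) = (k - 5)*(k - 2)*(k + 3)*(k + 2)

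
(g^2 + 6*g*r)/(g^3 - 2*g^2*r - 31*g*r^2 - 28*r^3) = g*(-g - 6*r)/(-g^3 + 2*g^2*r + 31*g*r^2 + 28*r^3)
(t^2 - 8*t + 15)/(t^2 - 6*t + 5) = (t - 3)/(t - 1)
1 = 1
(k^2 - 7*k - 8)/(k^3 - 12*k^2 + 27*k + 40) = 1/(k - 5)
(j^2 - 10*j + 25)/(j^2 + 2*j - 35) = (j - 5)/(j + 7)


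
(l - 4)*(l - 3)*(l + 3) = l^3 - 4*l^2 - 9*l + 36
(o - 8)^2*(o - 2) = o^3 - 18*o^2 + 96*o - 128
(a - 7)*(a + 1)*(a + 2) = a^3 - 4*a^2 - 19*a - 14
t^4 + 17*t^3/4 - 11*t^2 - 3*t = t*(t - 2)*(t + 1/4)*(t + 6)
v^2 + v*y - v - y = (v - 1)*(v + y)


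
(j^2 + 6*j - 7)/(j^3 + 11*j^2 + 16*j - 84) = (j - 1)/(j^2 + 4*j - 12)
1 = 1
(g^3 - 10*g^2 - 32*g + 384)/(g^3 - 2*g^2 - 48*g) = (g - 8)/g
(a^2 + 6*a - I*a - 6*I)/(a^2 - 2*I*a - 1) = (a + 6)/(a - I)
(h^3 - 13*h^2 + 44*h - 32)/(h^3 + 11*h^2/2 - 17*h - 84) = 2*(h^2 - 9*h + 8)/(2*h^2 + 19*h + 42)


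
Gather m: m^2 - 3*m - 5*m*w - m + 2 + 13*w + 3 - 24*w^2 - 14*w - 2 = m^2 + m*(-5*w - 4) - 24*w^2 - w + 3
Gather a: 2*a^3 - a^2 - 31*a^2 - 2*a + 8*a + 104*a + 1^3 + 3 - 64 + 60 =2*a^3 - 32*a^2 + 110*a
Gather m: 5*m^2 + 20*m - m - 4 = 5*m^2 + 19*m - 4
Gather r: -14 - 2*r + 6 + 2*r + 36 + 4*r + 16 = 4*r + 44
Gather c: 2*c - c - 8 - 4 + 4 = c - 8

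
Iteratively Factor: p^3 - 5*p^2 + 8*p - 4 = (p - 2)*(p^2 - 3*p + 2) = (p - 2)*(p - 1)*(p - 2)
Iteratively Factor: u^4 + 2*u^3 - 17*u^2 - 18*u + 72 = (u + 3)*(u^3 - u^2 - 14*u + 24) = (u - 3)*(u + 3)*(u^2 + 2*u - 8) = (u - 3)*(u - 2)*(u + 3)*(u + 4)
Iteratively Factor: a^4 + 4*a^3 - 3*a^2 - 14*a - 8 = (a + 1)*(a^3 + 3*a^2 - 6*a - 8) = (a + 1)^2*(a^2 + 2*a - 8) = (a + 1)^2*(a + 4)*(a - 2)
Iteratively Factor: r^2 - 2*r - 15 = (r + 3)*(r - 5)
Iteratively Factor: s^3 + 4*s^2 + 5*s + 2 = (s + 2)*(s^2 + 2*s + 1) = (s + 1)*(s + 2)*(s + 1)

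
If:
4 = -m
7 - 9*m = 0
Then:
No Solution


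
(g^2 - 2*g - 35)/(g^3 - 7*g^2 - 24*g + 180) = (g - 7)/(g^2 - 12*g + 36)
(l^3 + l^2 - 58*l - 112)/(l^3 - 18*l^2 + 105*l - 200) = (l^2 + 9*l + 14)/(l^2 - 10*l + 25)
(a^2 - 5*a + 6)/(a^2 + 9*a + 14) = (a^2 - 5*a + 6)/(a^2 + 9*a + 14)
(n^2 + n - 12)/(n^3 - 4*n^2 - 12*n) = (-n^2 - n + 12)/(n*(-n^2 + 4*n + 12))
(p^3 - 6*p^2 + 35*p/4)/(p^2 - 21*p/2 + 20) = p*(2*p - 7)/(2*(p - 8))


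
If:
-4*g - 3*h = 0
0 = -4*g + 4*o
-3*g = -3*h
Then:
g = 0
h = 0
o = 0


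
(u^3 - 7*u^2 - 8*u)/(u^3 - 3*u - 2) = u*(u - 8)/(u^2 - u - 2)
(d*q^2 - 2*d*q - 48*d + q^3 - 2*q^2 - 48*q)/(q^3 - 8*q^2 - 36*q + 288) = (d + q)/(q - 6)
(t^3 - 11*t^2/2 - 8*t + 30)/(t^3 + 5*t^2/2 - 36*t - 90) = (t - 2)/(t + 6)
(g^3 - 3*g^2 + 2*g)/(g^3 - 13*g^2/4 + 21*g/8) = 8*(g^2 - 3*g + 2)/(8*g^2 - 26*g + 21)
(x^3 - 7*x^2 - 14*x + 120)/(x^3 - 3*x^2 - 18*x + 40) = (x - 6)/(x - 2)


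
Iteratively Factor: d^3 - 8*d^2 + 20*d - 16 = (d - 4)*(d^2 - 4*d + 4) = (d - 4)*(d - 2)*(d - 2)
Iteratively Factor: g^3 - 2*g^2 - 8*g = (g - 4)*(g^2 + 2*g) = g*(g - 4)*(g + 2)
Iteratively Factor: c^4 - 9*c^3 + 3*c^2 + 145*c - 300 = (c - 5)*(c^3 - 4*c^2 - 17*c + 60) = (c - 5)*(c - 3)*(c^2 - c - 20) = (c - 5)*(c - 3)*(c + 4)*(c - 5)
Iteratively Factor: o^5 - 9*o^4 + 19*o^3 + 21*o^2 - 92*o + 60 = (o + 2)*(o^4 - 11*o^3 + 41*o^2 - 61*o + 30) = (o - 2)*(o + 2)*(o^3 - 9*o^2 + 23*o - 15) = (o - 2)*(o - 1)*(o + 2)*(o^2 - 8*o + 15) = (o - 3)*(o - 2)*(o - 1)*(o + 2)*(o - 5)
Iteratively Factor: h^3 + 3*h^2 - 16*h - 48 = (h + 4)*(h^2 - h - 12) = (h - 4)*(h + 4)*(h + 3)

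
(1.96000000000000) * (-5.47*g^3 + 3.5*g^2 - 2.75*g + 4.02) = -10.7212*g^3 + 6.86*g^2 - 5.39*g + 7.8792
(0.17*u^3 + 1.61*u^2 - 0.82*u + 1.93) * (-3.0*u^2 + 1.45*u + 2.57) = -0.51*u^5 - 4.5835*u^4 + 5.2314*u^3 - 2.8413*u^2 + 0.6911*u + 4.9601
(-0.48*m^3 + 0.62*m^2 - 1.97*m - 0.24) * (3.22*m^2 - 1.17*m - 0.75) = -1.5456*m^5 + 2.558*m^4 - 6.7088*m^3 + 1.0671*m^2 + 1.7583*m + 0.18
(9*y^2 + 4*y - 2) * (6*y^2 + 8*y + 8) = 54*y^4 + 96*y^3 + 92*y^2 + 16*y - 16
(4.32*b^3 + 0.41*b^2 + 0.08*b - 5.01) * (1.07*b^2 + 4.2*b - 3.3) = 4.6224*b^5 + 18.5827*b^4 - 12.4484*b^3 - 6.3777*b^2 - 21.306*b + 16.533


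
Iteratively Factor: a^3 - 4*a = (a - 2)*(a^2 + 2*a) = (a - 2)*(a + 2)*(a)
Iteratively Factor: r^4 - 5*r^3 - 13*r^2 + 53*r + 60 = (r - 4)*(r^3 - r^2 - 17*r - 15) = (r - 4)*(r + 3)*(r^2 - 4*r - 5) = (r - 5)*(r - 4)*(r + 3)*(r + 1)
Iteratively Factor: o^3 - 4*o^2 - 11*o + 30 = (o + 3)*(o^2 - 7*o + 10) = (o - 5)*(o + 3)*(o - 2)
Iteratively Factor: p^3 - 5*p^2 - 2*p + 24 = (p + 2)*(p^2 - 7*p + 12) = (p - 3)*(p + 2)*(p - 4)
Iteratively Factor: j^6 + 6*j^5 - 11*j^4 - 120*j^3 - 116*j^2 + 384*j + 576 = (j - 2)*(j^5 + 8*j^4 + 5*j^3 - 110*j^2 - 336*j - 288) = (j - 2)*(j + 3)*(j^4 + 5*j^3 - 10*j^2 - 80*j - 96) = (j - 2)*(j + 2)*(j + 3)*(j^3 + 3*j^2 - 16*j - 48) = (j - 2)*(j + 2)*(j + 3)*(j + 4)*(j^2 - j - 12) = (j - 4)*(j - 2)*(j + 2)*(j + 3)*(j + 4)*(j + 3)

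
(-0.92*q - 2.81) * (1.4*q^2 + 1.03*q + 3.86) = -1.288*q^3 - 4.8816*q^2 - 6.4455*q - 10.8466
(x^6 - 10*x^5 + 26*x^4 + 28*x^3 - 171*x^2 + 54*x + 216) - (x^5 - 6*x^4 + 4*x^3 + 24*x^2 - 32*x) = x^6 - 11*x^5 + 32*x^4 + 24*x^3 - 195*x^2 + 86*x + 216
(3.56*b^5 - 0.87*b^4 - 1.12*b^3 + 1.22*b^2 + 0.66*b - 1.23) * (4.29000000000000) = 15.2724*b^5 - 3.7323*b^4 - 4.8048*b^3 + 5.2338*b^2 + 2.8314*b - 5.2767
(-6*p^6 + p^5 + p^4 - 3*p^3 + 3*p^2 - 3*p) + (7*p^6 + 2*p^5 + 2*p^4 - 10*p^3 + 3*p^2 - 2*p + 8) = p^6 + 3*p^5 + 3*p^4 - 13*p^3 + 6*p^2 - 5*p + 8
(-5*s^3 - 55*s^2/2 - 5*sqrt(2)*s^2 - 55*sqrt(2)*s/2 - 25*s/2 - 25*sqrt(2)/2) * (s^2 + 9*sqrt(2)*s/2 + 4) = -5*s^5 - 55*sqrt(2)*s^4/2 - 55*s^4/2 - 605*sqrt(2)*s^3/4 - 155*s^3/2 - 715*s^2/2 - 355*sqrt(2)*s^2/4 - 325*s/2 - 110*sqrt(2)*s - 50*sqrt(2)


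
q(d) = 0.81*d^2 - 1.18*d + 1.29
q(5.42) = 18.69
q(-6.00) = 37.53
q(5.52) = 19.46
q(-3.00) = 12.12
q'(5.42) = 7.60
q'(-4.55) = -8.55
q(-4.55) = 23.43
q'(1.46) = 1.19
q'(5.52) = 7.76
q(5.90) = 22.52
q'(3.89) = 5.12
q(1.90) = 1.97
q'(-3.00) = -6.04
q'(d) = 1.62*d - 1.18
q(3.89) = 8.96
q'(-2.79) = -5.70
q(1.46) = 1.29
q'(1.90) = 1.90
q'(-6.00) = -10.90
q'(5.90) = 8.38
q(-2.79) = 10.89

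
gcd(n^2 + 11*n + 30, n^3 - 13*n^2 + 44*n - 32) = 1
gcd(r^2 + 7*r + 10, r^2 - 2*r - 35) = r + 5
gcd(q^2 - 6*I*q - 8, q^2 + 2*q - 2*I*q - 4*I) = q - 2*I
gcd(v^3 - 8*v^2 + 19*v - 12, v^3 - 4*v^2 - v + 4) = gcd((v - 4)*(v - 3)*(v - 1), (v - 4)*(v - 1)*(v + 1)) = v^2 - 5*v + 4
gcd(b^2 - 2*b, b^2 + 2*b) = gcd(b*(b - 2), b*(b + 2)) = b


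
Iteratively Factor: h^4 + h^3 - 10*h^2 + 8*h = (h - 2)*(h^3 + 3*h^2 - 4*h) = (h - 2)*(h - 1)*(h^2 + 4*h) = (h - 2)*(h - 1)*(h + 4)*(h)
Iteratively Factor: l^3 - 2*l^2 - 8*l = (l - 4)*(l^2 + 2*l) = (l - 4)*(l + 2)*(l)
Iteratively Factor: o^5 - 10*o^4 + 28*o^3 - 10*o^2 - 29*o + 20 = (o - 1)*(o^4 - 9*o^3 + 19*o^2 + 9*o - 20) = (o - 1)*(o + 1)*(o^3 - 10*o^2 + 29*o - 20) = (o - 1)^2*(o + 1)*(o^2 - 9*o + 20) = (o - 5)*(o - 1)^2*(o + 1)*(o - 4)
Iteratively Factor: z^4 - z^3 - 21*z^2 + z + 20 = (z - 5)*(z^3 + 4*z^2 - z - 4) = (z - 5)*(z + 4)*(z^2 - 1) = (z - 5)*(z - 1)*(z + 4)*(z + 1)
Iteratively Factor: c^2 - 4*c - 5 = (c - 5)*(c + 1)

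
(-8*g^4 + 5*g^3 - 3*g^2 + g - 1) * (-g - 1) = 8*g^5 + 3*g^4 - 2*g^3 + 2*g^2 + 1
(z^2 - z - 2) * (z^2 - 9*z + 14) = z^4 - 10*z^3 + 21*z^2 + 4*z - 28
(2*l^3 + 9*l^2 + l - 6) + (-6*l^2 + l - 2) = 2*l^3 + 3*l^2 + 2*l - 8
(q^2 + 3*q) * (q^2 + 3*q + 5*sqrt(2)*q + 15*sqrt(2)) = q^4 + 6*q^3 + 5*sqrt(2)*q^3 + 9*q^2 + 30*sqrt(2)*q^2 + 45*sqrt(2)*q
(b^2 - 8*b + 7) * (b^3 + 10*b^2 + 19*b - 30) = b^5 + 2*b^4 - 54*b^3 - 112*b^2 + 373*b - 210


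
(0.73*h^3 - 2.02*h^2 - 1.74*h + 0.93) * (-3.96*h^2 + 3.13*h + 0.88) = -2.8908*h^5 + 10.2841*h^4 + 1.2102*h^3 - 10.9066*h^2 + 1.3797*h + 0.8184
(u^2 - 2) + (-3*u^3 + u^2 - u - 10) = -3*u^3 + 2*u^2 - u - 12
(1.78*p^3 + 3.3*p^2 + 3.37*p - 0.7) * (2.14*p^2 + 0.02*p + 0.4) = 3.8092*p^5 + 7.0976*p^4 + 7.9898*p^3 - 0.1106*p^2 + 1.334*p - 0.28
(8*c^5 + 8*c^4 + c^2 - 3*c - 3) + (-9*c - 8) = 8*c^5 + 8*c^4 + c^2 - 12*c - 11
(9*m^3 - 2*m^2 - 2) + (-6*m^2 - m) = 9*m^3 - 8*m^2 - m - 2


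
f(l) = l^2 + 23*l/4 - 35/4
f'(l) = 2*l + 23/4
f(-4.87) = -13.04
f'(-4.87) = -3.99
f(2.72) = 14.29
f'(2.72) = 11.19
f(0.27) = -7.12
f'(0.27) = 6.29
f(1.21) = -0.33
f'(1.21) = 8.17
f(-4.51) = -14.34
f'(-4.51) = -3.27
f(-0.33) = -10.54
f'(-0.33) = 5.09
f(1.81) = 4.93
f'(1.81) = 9.37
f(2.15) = 8.24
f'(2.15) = 10.05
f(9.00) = 124.00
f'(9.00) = 23.75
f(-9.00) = 20.50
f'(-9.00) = -12.25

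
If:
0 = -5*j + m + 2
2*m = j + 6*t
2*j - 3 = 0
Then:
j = 3/2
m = 11/2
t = 19/12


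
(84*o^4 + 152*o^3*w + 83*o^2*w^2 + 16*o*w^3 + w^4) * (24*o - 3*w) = 2016*o^5 + 3396*o^4*w + 1536*o^3*w^2 + 135*o^2*w^3 - 24*o*w^4 - 3*w^5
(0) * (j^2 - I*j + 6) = 0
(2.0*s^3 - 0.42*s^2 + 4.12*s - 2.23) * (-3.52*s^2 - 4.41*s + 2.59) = -7.04*s^5 - 7.3416*s^4 - 7.4702*s^3 - 11.4074*s^2 + 20.5051*s - 5.7757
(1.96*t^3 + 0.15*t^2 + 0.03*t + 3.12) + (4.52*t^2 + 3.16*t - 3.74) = 1.96*t^3 + 4.67*t^2 + 3.19*t - 0.62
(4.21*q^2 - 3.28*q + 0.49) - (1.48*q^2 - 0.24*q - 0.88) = 2.73*q^2 - 3.04*q + 1.37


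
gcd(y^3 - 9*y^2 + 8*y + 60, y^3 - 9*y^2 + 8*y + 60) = y^3 - 9*y^2 + 8*y + 60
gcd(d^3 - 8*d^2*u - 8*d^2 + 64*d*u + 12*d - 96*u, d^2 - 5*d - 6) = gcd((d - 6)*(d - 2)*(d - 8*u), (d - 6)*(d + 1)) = d - 6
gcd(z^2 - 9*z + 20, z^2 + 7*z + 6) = 1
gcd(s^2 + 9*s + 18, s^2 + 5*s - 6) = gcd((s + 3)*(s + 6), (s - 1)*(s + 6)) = s + 6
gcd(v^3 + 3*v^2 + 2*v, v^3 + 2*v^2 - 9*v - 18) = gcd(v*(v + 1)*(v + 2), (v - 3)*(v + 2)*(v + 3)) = v + 2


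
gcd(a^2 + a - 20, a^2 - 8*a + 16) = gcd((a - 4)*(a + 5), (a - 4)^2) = a - 4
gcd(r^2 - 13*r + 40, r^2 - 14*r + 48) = r - 8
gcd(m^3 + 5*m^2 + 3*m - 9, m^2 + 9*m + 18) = m + 3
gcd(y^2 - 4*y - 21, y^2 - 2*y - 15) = y + 3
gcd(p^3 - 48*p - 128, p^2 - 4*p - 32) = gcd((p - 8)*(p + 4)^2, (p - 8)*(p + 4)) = p^2 - 4*p - 32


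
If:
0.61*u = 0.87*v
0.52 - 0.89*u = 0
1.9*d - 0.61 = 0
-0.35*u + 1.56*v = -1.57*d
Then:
No Solution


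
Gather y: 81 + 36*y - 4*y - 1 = 32*y + 80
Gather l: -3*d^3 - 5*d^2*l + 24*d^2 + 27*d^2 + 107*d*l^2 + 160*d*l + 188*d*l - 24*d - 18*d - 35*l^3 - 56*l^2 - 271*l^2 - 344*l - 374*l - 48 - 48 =-3*d^3 + 51*d^2 - 42*d - 35*l^3 + l^2*(107*d - 327) + l*(-5*d^2 + 348*d - 718) - 96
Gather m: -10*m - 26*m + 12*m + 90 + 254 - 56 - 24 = 264 - 24*m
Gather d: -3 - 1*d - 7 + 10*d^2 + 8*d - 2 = 10*d^2 + 7*d - 12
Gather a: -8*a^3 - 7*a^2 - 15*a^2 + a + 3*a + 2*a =-8*a^3 - 22*a^2 + 6*a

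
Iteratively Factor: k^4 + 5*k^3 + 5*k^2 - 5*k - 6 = (k + 1)*(k^3 + 4*k^2 + k - 6) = (k + 1)*(k + 3)*(k^2 + k - 2) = (k - 1)*(k + 1)*(k + 3)*(k + 2)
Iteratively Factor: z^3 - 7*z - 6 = (z + 2)*(z^2 - 2*z - 3) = (z + 1)*(z + 2)*(z - 3)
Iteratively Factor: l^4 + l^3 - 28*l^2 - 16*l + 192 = (l - 3)*(l^3 + 4*l^2 - 16*l - 64) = (l - 3)*(l + 4)*(l^2 - 16) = (l - 3)*(l + 4)^2*(l - 4)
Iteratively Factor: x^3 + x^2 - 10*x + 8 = (x + 4)*(x^2 - 3*x + 2) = (x - 1)*(x + 4)*(x - 2)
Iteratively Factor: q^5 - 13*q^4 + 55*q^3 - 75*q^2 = (q - 5)*(q^4 - 8*q^3 + 15*q^2) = (q - 5)^2*(q^3 - 3*q^2) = q*(q - 5)^2*(q^2 - 3*q) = q*(q - 5)^2*(q - 3)*(q)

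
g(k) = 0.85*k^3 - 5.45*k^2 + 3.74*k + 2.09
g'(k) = 2.55*k^2 - 10.9*k + 3.74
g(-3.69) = -128.63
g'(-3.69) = 78.68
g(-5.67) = -349.27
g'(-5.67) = 147.52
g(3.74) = -15.69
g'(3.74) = -1.36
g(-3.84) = -140.76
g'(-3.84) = 83.20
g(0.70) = 2.33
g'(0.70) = -2.64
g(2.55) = -9.72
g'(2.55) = -7.47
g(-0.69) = -3.36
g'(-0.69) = 12.48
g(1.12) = 0.64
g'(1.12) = -5.27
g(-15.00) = -4149.01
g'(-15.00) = 740.99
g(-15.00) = -4149.01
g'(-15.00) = 740.99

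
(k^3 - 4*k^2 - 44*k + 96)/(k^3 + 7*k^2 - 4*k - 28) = (k^2 - 2*k - 48)/(k^2 + 9*k + 14)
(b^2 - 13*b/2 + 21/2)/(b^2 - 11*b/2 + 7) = (b - 3)/(b - 2)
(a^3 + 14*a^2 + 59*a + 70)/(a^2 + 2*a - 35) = (a^2 + 7*a + 10)/(a - 5)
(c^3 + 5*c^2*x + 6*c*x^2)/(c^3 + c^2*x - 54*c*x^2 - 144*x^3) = c*(-c - 2*x)/(-c^2 + 2*c*x + 48*x^2)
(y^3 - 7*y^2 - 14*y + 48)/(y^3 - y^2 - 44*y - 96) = (y - 2)/(y + 4)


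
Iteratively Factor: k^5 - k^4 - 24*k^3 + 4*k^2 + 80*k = (k - 5)*(k^4 + 4*k^3 - 4*k^2 - 16*k) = (k - 5)*(k + 2)*(k^3 + 2*k^2 - 8*k) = (k - 5)*(k - 2)*(k + 2)*(k^2 + 4*k) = k*(k - 5)*(k - 2)*(k + 2)*(k + 4)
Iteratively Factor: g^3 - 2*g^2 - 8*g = (g + 2)*(g^2 - 4*g) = (g - 4)*(g + 2)*(g)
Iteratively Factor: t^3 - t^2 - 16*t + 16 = (t - 4)*(t^2 + 3*t - 4) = (t - 4)*(t + 4)*(t - 1)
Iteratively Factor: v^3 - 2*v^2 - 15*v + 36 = (v + 4)*(v^2 - 6*v + 9) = (v - 3)*(v + 4)*(v - 3)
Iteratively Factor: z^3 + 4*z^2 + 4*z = (z + 2)*(z^2 + 2*z) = z*(z + 2)*(z + 2)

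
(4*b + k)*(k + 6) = 4*b*k + 24*b + k^2 + 6*k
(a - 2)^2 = a^2 - 4*a + 4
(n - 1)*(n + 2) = n^2 + n - 2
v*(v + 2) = v^2 + 2*v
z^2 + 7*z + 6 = (z + 1)*(z + 6)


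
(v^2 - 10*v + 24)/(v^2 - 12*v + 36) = (v - 4)/(v - 6)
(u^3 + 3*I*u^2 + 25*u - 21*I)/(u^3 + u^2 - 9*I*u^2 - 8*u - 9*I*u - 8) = (u^2 + 4*I*u + 21)/(u^2 + u*(1 - 8*I) - 8*I)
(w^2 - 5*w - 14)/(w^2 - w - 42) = (w + 2)/(w + 6)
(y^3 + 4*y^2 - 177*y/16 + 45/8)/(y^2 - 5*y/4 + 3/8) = (4*y^2 + 19*y - 30)/(2*(2*y - 1))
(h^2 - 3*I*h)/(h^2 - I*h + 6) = h/(h + 2*I)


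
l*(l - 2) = l^2 - 2*l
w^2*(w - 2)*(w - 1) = w^4 - 3*w^3 + 2*w^2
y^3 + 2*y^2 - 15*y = y*(y - 3)*(y + 5)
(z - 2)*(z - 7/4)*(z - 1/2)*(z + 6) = z^4 + 7*z^3/4 - 161*z^2/8 + 61*z/2 - 21/2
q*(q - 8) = q^2 - 8*q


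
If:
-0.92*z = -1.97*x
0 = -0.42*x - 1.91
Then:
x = -4.55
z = -9.74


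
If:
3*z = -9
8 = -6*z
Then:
No Solution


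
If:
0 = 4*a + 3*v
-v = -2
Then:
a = -3/2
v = 2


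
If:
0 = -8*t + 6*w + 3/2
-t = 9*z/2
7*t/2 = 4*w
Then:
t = 6/11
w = 21/44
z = -4/33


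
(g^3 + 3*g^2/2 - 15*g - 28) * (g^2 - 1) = g^5 + 3*g^4/2 - 16*g^3 - 59*g^2/2 + 15*g + 28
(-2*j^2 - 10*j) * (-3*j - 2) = 6*j^3 + 34*j^2 + 20*j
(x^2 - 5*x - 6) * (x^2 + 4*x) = x^4 - x^3 - 26*x^2 - 24*x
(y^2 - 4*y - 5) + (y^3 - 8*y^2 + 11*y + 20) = y^3 - 7*y^2 + 7*y + 15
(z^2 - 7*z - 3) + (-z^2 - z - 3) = -8*z - 6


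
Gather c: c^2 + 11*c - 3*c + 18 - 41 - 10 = c^2 + 8*c - 33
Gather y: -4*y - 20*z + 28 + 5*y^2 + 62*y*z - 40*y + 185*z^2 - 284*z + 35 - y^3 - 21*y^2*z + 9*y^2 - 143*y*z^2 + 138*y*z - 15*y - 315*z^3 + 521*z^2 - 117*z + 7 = -y^3 + y^2*(14 - 21*z) + y*(-143*z^2 + 200*z - 59) - 315*z^3 + 706*z^2 - 421*z + 70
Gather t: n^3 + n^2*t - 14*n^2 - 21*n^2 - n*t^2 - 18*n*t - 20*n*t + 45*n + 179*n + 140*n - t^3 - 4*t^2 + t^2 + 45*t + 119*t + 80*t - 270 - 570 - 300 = n^3 - 35*n^2 + 364*n - t^3 + t^2*(-n - 3) + t*(n^2 - 38*n + 244) - 1140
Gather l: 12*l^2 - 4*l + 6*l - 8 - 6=12*l^2 + 2*l - 14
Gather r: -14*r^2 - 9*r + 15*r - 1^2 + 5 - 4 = -14*r^2 + 6*r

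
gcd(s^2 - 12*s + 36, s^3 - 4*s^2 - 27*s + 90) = s - 6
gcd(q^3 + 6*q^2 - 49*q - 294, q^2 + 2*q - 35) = q + 7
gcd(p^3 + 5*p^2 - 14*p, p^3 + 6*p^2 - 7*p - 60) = 1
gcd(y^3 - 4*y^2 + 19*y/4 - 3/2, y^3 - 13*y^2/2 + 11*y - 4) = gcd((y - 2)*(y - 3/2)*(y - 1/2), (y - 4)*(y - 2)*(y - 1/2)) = y^2 - 5*y/2 + 1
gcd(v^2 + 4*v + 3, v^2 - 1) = v + 1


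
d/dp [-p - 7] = -1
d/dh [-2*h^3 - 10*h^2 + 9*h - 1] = -6*h^2 - 20*h + 9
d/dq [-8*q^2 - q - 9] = -16*q - 1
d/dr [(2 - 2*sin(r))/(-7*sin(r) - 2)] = 18*cos(r)/(7*sin(r) + 2)^2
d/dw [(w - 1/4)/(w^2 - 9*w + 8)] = (-w^2 + w/2 + 23/4)/(w^4 - 18*w^3 + 97*w^2 - 144*w + 64)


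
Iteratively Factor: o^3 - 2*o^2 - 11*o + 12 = (o + 3)*(o^2 - 5*o + 4) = (o - 4)*(o + 3)*(o - 1)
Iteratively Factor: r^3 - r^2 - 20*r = (r - 5)*(r^2 + 4*r) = (r - 5)*(r + 4)*(r)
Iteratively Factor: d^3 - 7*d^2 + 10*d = (d)*(d^2 - 7*d + 10) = d*(d - 2)*(d - 5)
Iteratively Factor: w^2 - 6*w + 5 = (w - 1)*(w - 5)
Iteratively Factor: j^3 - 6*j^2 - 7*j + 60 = (j + 3)*(j^2 - 9*j + 20) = (j - 4)*(j + 3)*(j - 5)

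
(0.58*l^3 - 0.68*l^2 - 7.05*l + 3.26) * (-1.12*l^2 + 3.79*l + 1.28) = -0.6496*l^5 + 2.9598*l^4 + 6.0612*l^3 - 31.2411*l^2 + 3.3314*l + 4.1728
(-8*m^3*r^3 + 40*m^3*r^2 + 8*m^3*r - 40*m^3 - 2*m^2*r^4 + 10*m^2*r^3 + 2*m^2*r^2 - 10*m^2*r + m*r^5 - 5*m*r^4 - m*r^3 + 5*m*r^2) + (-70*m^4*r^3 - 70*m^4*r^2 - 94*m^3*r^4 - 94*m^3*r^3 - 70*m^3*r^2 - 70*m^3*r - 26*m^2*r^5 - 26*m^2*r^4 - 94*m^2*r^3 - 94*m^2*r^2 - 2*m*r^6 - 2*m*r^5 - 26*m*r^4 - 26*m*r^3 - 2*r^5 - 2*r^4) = -70*m^4*r^3 - 70*m^4*r^2 - 94*m^3*r^4 - 102*m^3*r^3 - 30*m^3*r^2 - 62*m^3*r - 40*m^3 - 26*m^2*r^5 - 28*m^2*r^4 - 84*m^2*r^3 - 92*m^2*r^2 - 10*m^2*r - 2*m*r^6 - m*r^5 - 31*m*r^4 - 27*m*r^3 + 5*m*r^2 - 2*r^5 - 2*r^4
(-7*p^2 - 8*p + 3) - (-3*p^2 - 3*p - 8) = -4*p^2 - 5*p + 11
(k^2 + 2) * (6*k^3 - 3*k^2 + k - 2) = 6*k^5 - 3*k^4 + 13*k^3 - 8*k^2 + 2*k - 4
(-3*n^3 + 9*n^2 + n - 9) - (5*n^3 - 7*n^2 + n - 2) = -8*n^3 + 16*n^2 - 7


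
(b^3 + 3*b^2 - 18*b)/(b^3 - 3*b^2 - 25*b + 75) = b*(b + 6)/(b^2 - 25)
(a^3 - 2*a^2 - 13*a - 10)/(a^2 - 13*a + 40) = (a^2 + 3*a + 2)/(a - 8)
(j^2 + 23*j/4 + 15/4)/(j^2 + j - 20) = (j + 3/4)/(j - 4)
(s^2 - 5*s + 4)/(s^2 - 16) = (s - 1)/(s + 4)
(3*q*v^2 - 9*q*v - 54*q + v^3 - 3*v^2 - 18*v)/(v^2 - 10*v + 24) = (3*q*v + 9*q + v^2 + 3*v)/(v - 4)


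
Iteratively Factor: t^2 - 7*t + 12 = (t - 3)*(t - 4)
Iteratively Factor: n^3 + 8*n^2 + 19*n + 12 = (n + 4)*(n^2 + 4*n + 3) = (n + 1)*(n + 4)*(n + 3)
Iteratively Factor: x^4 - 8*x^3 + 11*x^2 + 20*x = (x)*(x^3 - 8*x^2 + 11*x + 20) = x*(x + 1)*(x^2 - 9*x + 20) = x*(x - 4)*(x + 1)*(x - 5)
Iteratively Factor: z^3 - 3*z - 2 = (z - 2)*(z^2 + 2*z + 1) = (z - 2)*(z + 1)*(z + 1)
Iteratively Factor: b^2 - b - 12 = (b + 3)*(b - 4)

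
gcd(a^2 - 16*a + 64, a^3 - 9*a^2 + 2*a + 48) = a - 8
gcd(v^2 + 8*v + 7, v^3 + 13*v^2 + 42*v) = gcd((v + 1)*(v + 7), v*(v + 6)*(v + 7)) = v + 7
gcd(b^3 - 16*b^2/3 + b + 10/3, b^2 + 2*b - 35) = b - 5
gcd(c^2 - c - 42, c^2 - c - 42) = c^2 - c - 42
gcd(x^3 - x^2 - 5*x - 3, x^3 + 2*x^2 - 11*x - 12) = x^2 - 2*x - 3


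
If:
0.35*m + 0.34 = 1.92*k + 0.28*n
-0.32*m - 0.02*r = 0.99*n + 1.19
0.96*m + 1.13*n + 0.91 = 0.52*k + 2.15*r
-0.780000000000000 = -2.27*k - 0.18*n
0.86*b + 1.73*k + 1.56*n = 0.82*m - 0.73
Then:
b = 1.08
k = 0.45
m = 0.43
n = -1.34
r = -0.20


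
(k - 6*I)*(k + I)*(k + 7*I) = k^3 + 2*I*k^2 + 41*k + 42*I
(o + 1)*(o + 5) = o^2 + 6*o + 5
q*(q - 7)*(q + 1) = q^3 - 6*q^2 - 7*q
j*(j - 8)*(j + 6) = j^3 - 2*j^2 - 48*j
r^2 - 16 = (r - 4)*(r + 4)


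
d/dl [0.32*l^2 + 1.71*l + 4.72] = 0.64*l + 1.71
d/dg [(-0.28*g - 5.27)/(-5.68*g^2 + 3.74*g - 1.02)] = (-1.5904*g^2 - 59.8672*g + 19.9954)/(32.2624*g^4 - 42.4864*g^3 + 25.5748*g^2 - 7.6296*g + 1.0404)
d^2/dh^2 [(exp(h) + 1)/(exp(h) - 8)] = 9*(exp(h) + 8)*exp(h)/(exp(3*h) - 24*exp(2*h) + 192*exp(h) - 512)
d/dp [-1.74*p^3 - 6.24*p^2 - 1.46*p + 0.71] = -5.22*p^2 - 12.48*p - 1.46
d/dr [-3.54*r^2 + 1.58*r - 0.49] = 1.58 - 7.08*r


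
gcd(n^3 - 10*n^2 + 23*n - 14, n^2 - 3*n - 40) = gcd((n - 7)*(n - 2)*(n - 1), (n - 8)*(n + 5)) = 1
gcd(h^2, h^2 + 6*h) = h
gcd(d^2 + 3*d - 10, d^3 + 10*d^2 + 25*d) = d + 5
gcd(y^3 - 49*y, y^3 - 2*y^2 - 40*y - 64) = 1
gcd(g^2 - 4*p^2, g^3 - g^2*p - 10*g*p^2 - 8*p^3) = g + 2*p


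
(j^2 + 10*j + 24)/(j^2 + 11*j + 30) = (j + 4)/(j + 5)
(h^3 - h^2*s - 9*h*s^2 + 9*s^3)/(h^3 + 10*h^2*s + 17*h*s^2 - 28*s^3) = (h^2 - 9*s^2)/(h^2 + 11*h*s + 28*s^2)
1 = 1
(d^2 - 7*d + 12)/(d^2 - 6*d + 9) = (d - 4)/(d - 3)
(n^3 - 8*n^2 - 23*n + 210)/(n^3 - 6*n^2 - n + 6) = (n^2 - 2*n - 35)/(n^2 - 1)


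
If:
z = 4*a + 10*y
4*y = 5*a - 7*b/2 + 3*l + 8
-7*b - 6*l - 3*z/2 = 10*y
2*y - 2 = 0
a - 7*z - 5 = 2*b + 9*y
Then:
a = -571/193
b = -795/386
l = 2767/2316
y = 1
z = -354/193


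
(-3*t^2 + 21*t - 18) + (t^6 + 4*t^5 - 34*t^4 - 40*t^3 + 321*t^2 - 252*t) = t^6 + 4*t^5 - 34*t^4 - 40*t^3 + 318*t^2 - 231*t - 18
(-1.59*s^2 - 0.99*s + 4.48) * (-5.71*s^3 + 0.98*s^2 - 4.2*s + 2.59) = 9.0789*s^5 + 4.0947*s^4 - 19.873*s^3 + 4.4303*s^2 - 21.3801*s + 11.6032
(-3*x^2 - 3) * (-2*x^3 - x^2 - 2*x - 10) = 6*x^5 + 3*x^4 + 12*x^3 + 33*x^2 + 6*x + 30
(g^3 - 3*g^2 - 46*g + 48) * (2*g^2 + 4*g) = 2*g^5 - 2*g^4 - 104*g^3 - 88*g^2 + 192*g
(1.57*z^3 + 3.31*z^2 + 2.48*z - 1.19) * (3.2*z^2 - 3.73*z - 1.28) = 5.024*z^5 + 4.7359*z^4 - 6.4199*z^3 - 17.2952*z^2 + 1.2643*z + 1.5232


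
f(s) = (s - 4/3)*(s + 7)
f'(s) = 2*s + 17/3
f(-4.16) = -15.60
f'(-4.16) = -2.65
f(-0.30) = -10.94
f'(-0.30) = 5.07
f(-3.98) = -16.05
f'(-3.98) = -2.29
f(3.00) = 16.67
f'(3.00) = 11.67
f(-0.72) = -12.89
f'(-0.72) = 4.23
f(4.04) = 29.88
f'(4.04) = 13.75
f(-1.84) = -16.37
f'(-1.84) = 1.99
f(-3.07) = -17.31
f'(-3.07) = -0.47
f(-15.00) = 130.67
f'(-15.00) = -24.33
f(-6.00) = -7.33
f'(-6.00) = -6.33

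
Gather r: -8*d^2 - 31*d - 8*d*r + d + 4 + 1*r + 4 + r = -8*d^2 - 30*d + r*(2 - 8*d) + 8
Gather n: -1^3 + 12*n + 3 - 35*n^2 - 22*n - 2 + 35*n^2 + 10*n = 0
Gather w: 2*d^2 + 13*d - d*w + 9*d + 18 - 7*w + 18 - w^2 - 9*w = 2*d^2 + 22*d - w^2 + w*(-d - 16) + 36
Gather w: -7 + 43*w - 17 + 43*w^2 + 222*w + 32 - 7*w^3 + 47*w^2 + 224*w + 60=-7*w^3 + 90*w^2 + 489*w + 68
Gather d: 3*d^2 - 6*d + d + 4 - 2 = 3*d^2 - 5*d + 2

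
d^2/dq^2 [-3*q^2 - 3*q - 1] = -6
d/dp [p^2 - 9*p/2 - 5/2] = 2*p - 9/2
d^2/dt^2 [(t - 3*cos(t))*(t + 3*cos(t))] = 20 - 36*sin(t)^2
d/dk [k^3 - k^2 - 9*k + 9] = 3*k^2 - 2*k - 9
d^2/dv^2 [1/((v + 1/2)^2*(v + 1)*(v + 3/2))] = 16*(160*v^4 + 680*v^3 + 1068*v^2 + 734*v + 187)/(128*v^10 + 1216*v^9 + 5088*v^8 + 12336*v^7 + 19176*v^6 + 19956*v^5 + 14074*v^4 + 6641*v^3 + 2007*v^2 + 351*v + 27)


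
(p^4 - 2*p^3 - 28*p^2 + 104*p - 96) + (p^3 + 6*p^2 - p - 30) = p^4 - p^3 - 22*p^2 + 103*p - 126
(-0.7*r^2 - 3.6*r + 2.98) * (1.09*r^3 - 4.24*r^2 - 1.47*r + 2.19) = -0.763*r^5 - 0.956*r^4 + 19.5412*r^3 - 8.8762*r^2 - 12.2646*r + 6.5262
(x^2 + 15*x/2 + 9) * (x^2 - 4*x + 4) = x^4 + 7*x^3/2 - 17*x^2 - 6*x + 36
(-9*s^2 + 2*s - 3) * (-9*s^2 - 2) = 81*s^4 - 18*s^3 + 45*s^2 - 4*s + 6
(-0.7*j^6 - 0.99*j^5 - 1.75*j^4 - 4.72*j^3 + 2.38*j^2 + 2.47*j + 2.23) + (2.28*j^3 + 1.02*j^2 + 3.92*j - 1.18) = -0.7*j^6 - 0.99*j^5 - 1.75*j^4 - 2.44*j^3 + 3.4*j^2 + 6.39*j + 1.05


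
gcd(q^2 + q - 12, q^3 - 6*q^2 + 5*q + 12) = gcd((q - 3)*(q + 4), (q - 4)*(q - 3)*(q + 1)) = q - 3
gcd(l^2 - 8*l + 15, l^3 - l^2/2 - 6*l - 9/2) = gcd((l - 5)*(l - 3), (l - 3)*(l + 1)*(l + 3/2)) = l - 3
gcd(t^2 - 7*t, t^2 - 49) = t - 7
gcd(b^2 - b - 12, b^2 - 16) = b - 4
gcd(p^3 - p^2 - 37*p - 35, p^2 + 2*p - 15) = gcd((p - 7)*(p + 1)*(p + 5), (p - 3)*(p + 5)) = p + 5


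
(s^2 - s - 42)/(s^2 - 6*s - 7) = (s + 6)/(s + 1)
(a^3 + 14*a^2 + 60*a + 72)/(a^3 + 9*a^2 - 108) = (a + 2)/(a - 3)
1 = 1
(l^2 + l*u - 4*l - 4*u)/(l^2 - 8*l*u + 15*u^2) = (l^2 + l*u - 4*l - 4*u)/(l^2 - 8*l*u + 15*u^2)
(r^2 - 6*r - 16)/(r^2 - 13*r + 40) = (r + 2)/(r - 5)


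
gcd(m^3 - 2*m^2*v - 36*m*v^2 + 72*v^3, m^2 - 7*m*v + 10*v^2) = -m + 2*v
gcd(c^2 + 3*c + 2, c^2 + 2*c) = c + 2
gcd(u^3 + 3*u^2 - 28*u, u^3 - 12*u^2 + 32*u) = u^2 - 4*u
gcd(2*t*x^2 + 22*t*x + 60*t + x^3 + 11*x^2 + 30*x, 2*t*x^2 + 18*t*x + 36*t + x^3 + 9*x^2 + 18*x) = 2*t*x + 12*t + x^2 + 6*x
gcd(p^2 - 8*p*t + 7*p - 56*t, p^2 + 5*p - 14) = p + 7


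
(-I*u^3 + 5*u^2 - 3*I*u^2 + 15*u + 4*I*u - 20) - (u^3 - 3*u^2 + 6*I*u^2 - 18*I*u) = -u^3 - I*u^3 + 8*u^2 - 9*I*u^2 + 15*u + 22*I*u - 20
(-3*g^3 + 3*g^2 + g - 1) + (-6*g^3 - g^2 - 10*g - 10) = -9*g^3 + 2*g^2 - 9*g - 11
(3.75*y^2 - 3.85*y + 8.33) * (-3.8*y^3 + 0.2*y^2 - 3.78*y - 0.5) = -14.25*y^5 + 15.38*y^4 - 46.599*y^3 + 14.344*y^2 - 29.5624*y - 4.165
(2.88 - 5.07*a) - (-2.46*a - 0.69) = 3.57 - 2.61*a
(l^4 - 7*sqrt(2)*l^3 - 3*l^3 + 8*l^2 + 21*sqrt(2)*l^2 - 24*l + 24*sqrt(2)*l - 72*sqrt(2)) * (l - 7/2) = l^5 - 7*sqrt(2)*l^4 - 13*l^4/2 + 37*l^3/2 + 91*sqrt(2)*l^3/2 - 99*sqrt(2)*l^2/2 - 52*l^2 - 156*sqrt(2)*l + 84*l + 252*sqrt(2)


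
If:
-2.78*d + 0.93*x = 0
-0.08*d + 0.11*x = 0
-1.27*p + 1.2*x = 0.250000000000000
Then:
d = 0.00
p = -0.20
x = 0.00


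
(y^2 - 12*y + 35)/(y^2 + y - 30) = (y - 7)/(y + 6)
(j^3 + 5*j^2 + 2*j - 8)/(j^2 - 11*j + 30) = (j^3 + 5*j^2 + 2*j - 8)/(j^2 - 11*j + 30)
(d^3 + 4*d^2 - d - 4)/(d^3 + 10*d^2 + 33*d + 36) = (d^2 - 1)/(d^2 + 6*d + 9)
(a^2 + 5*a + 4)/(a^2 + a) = (a + 4)/a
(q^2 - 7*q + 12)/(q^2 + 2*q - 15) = (q - 4)/(q + 5)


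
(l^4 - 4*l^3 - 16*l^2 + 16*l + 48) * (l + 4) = l^5 - 32*l^3 - 48*l^2 + 112*l + 192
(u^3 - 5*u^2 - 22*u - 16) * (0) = 0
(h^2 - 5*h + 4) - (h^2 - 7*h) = 2*h + 4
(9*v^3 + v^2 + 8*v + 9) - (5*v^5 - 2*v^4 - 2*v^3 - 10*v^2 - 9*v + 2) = -5*v^5 + 2*v^4 + 11*v^3 + 11*v^2 + 17*v + 7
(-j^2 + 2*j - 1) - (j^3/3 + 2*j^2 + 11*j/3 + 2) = -j^3/3 - 3*j^2 - 5*j/3 - 3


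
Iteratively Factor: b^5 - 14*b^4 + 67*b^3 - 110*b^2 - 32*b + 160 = (b - 5)*(b^4 - 9*b^3 + 22*b^2 - 32) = (b - 5)*(b - 4)*(b^3 - 5*b^2 + 2*b + 8) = (b - 5)*(b - 4)*(b - 2)*(b^2 - 3*b - 4) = (b - 5)*(b - 4)*(b - 2)*(b + 1)*(b - 4)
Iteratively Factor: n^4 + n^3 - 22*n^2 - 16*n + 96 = (n + 4)*(n^3 - 3*n^2 - 10*n + 24) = (n + 3)*(n + 4)*(n^2 - 6*n + 8) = (n - 4)*(n + 3)*(n + 4)*(n - 2)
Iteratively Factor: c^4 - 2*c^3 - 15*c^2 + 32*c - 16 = (c - 1)*(c^3 - c^2 - 16*c + 16) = (c - 4)*(c - 1)*(c^2 + 3*c - 4) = (c - 4)*(c - 1)^2*(c + 4)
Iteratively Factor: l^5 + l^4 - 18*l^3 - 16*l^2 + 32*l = (l - 1)*(l^4 + 2*l^3 - 16*l^2 - 32*l) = (l - 1)*(l + 4)*(l^3 - 2*l^2 - 8*l) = (l - 4)*(l - 1)*(l + 4)*(l^2 + 2*l) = l*(l - 4)*(l - 1)*(l + 4)*(l + 2)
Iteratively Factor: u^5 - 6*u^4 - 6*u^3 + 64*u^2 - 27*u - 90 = (u - 3)*(u^4 - 3*u^3 - 15*u^2 + 19*u + 30) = (u - 3)*(u - 2)*(u^3 - u^2 - 17*u - 15) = (u - 5)*(u - 3)*(u - 2)*(u^2 + 4*u + 3) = (u - 5)*(u - 3)*(u - 2)*(u + 1)*(u + 3)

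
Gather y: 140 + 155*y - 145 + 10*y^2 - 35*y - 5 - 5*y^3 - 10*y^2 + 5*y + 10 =-5*y^3 + 125*y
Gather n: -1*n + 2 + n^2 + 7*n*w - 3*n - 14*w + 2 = n^2 + n*(7*w - 4) - 14*w + 4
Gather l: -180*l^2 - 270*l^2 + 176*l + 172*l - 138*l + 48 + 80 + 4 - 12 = -450*l^2 + 210*l + 120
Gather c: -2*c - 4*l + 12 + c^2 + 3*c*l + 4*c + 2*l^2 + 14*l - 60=c^2 + c*(3*l + 2) + 2*l^2 + 10*l - 48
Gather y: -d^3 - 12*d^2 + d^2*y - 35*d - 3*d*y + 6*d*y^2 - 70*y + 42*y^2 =-d^3 - 12*d^2 - 35*d + y^2*(6*d + 42) + y*(d^2 - 3*d - 70)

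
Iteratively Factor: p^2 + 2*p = (p + 2)*(p)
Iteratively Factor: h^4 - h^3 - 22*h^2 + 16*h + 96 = (h - 3)*(h^3 + 2*h^2 - 16*h - 32) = (h - 3)*(h + 2)*(h^2 - 16) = (h - 3)*(h + 2)*(h + 4)*(h - 4)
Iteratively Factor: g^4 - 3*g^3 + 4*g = (g)*(g^3 - 3*g^2 + 4) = g*(g + 1)*(g^2 - 4*g + 4) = g*(g - 2)*(g + 1)*(g - 2)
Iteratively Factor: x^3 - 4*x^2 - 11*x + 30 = (x - 5)*(x^2 + x - 6) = (x - 5)*(x - 2)*(x + 3)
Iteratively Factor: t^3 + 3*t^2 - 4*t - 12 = (t - 2)*(t^2 + 5*t + 6) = (t - 2)*(t + 2)*(t + 3)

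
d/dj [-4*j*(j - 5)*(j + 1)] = -12*j^2 + 32*j + 20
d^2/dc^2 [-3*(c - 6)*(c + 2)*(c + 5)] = -18*c - 6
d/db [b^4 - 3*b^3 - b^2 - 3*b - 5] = 4*b^3 - 9*b^2 - 2*b - 3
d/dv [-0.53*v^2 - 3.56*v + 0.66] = -1.06*v - 3.56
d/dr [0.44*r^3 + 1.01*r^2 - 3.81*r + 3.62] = 1.32*r^2 + 2.02*r - 3.81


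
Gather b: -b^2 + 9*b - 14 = -b^2 + 9*b - 14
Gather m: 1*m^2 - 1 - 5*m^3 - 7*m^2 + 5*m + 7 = -5*m^3 - 6*m^2 + 5*m + 6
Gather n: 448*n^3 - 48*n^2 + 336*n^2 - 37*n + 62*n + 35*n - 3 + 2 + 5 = 448*n^3 + 288*n^2 + 60*n + 4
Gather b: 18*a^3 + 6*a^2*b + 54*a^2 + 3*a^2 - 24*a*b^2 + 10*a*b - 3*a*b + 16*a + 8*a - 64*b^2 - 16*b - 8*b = 18*a^3 + 57*a^2 + 24*a + b^2*(-24*a - 64) + b*(6*a^2 + 7*a - 24)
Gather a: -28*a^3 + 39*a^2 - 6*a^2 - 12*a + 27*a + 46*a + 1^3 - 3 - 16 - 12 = -28*a^3 + 33*a^2 + 61*a - 30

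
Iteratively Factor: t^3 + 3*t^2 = (t)*(t^2 + 3*t) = t^2*(t + 3)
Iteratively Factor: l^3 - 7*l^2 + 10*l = (l)*(l^2 - 7*l + 10) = l*(l - 5)*(l - 2)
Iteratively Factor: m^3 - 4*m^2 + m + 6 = (m - 2)*(m^2 - 2*m - 3) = (m - 3)*(m - 2)*(m + 1)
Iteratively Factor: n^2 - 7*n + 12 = (n - 4)*(n - 3)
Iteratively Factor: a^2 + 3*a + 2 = (a + 1)*(a + 2)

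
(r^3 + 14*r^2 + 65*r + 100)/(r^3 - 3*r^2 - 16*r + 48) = (r^2 + 10*r + 25)/(r^2 - 7*r + 12)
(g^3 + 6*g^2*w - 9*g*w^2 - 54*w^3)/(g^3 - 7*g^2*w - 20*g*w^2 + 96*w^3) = (-g^2 - 9*g*w - 18*w^2)/(-g^2 + 4*g*w + 32*w^2)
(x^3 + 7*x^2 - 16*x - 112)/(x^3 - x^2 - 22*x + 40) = (x^2 + 11*x + 28)/(x^2 + 3*x - 10)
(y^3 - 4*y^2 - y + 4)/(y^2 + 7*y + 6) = (y^2 - 5*y + 4)/(y + 6)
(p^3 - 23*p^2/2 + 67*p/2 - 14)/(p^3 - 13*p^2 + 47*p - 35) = (p^2 - 9*p/2 + 2)/(p^2 - 6*p + 5)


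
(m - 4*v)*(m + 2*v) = m^2 - 2*m*v - 8*v^2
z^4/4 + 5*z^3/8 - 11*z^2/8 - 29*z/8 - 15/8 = (z/4 + 1/4)*(z - 5/2)*(z + 1)*(z + 3)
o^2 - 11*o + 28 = (o - 7)*(o - 4)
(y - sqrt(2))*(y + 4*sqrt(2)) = y^2 + 3*sqrt(2)*y - 8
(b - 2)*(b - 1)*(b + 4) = b^3 + b^2 - 10*b + 8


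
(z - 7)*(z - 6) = z^2 - 13*z + 42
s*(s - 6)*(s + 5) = s^3 - s^2 - 30*s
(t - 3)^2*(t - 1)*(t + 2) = t^4 - 5*t^3 + t^2 + 21*t - 18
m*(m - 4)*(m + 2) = m^3 - 2*m^2 - 8*m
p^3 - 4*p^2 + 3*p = p*(p - 3)*(p - 1)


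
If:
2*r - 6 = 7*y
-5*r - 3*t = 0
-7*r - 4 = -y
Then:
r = -34/47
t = 170/141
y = -50/47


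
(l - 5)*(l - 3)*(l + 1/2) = l^3 - 15*l^2/2 + 11*l + 15/2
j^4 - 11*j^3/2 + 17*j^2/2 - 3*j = j*(j - 3)*(j - 2)*(j - 1/2)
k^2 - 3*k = k*(k - 3)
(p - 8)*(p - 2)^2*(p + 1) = p^4 - 11*p^3 + 24*p^2 + 4*p - 32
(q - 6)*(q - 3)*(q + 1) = q^3 - 8*q^2 + 9*q + 18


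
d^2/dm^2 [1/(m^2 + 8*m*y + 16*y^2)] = 6/(m^4 + 16*m^3*y + 96*m^2*y^2 + 256*m*y^3 + 256*y^4)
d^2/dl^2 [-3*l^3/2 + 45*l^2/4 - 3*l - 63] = 45/2 - 9*l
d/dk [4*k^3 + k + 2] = 12*k^2 + 1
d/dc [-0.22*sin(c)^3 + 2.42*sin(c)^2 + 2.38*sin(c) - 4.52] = (-0.66*sin(c)^2 + 4.84*sin(c) + 2.38)*cos(c)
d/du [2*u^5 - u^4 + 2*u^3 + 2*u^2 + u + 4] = 10*u^4 - 4*u^3 + 6*u^2 + 4*u + 1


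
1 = 1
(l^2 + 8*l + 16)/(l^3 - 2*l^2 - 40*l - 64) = (l + 4)/(l^2 - 6*l - 16)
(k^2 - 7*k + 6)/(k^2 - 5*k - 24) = (-k^2 + 7*k - 6)/(-k^2 + 5*k + 24)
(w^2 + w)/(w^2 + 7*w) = (w + 1)/(w + 7)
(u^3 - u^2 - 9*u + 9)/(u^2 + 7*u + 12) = (u^2 - 4*u + 3)/(u + 4)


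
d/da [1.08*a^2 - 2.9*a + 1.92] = 2.16*a - 2.9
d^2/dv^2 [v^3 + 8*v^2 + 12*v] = 6*v + 16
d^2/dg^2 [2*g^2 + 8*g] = 4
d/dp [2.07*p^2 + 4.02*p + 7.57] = 4.14*p + 4.02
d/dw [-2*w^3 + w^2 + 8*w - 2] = -6*w^2 + 2*w + 8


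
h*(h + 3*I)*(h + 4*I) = h^3 + 7*I*h^2 - 12*h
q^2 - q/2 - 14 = (q - 4)*(q + 7/2)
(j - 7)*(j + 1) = j^2 - 6*j - 7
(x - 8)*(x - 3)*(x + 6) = x^3 - 5*x^2 - 42*x + 144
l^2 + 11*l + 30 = (l + 5)*(l + 6)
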